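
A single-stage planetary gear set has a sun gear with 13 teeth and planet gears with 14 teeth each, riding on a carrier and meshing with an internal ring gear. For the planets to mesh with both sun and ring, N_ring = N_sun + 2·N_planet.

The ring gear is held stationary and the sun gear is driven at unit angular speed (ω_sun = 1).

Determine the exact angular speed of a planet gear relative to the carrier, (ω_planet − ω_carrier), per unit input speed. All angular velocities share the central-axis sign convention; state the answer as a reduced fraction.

-533/756

N_ring = 13 + 2·14 = 41
13(ω_s−ω_c) = −41(ω_r−ω_c),  ω_r=0, ω_s=1
13(1−ω_c) = −41(0−ω_c)  ⇒  54ω_c = 13  ⇒  ω_c = 13/54
sun–planet: 13·(1−13/54) = −14·(ω_p−ω_c)  ⇒  ω_p−ω_c = −(13/14)·(41/54) = -533/756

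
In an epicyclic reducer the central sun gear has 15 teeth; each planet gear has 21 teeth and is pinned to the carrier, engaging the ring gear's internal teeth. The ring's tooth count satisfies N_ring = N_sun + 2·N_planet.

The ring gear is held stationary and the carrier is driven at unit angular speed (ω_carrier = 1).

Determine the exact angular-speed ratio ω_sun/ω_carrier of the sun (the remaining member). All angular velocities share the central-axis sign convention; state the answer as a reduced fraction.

N_ring = 15 + 2·21 = 57
15(ω_s−ω_c) = −57(ω_r−ω_c),  ω_r=0, ω_c=1
ω_s = 1 − (57/15)(0−1) = 24/5
ω_s/ω_c = 24/5

24/5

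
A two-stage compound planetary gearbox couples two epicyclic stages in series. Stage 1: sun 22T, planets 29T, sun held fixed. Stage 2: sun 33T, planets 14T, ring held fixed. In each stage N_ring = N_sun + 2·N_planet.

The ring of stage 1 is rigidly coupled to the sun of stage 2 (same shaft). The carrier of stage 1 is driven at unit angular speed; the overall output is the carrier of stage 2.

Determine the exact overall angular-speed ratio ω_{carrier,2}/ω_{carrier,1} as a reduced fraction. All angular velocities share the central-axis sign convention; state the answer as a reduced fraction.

Stage 1: N_ring = 22 + 2·29 = 80
Stage 1: 22(ω_s−ω_c) = −80(ω_r−ω_c),  ω_s=0, ω_c=1
Stage 1: ω_r = 1 − (22/80)(0−1) = 51/40
  ⇒ ω_r¹/ω_c¹ = 51/40
Stage 2: N_ring = 33 + 2·14 = 61
Stage 2: 33(ω_s−ω_c) = −61(ω_r−ω_c),  ω_r=0, ω_s=1
Stage 2: 33(1−ω_c) = −61(0−ω_c)  ⇒  94ω_c = 33  ⇒  ω_c = 33/94
  ⇒ ω_c²/ω_s² = 33/94
Coupling ω_s² = ω_r¹ ⇒ overall = 51/40 × 33/94 = 1683/3760

1683/3760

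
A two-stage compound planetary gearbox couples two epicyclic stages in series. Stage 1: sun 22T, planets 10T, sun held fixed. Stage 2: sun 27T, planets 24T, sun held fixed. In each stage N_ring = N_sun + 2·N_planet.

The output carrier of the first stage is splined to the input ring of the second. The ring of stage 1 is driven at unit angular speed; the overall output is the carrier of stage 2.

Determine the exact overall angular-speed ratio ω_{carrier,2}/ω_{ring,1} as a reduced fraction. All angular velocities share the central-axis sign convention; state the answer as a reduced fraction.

525/1088

Stage 1: N_ring = 22 + 2·10 = 42
Stage 1: 22(ω_s−ω_c) = −42(ω_r−ω_c),  ω_s=0, ω_r=1
Stage 1: 22(0−ω_c) = −42(1−ω_c)  ⇒  64ω_c = 42  ⇒  ω_c = 21/32
  ⇒ ω_c¹/ω_r¹ = 21/32
Stage 2: N_ring = 27 + 2·24 = 75
Stage 2: 27(ω_s−ω_c) = −75(ω_r−ω_c),  ω_s=0, ω_r=1
Stage 2: 27(0−ω_c) = −75(1−ω_c)  ⇒  102ω_c = 75  ⇒  ω_c = 25/34
  ⇒ ω_c²/ω_r² = 25/34
Coupling ω_r² = ω_c¹ ⇒ overall = 21/32 × 25/34 = 525/1088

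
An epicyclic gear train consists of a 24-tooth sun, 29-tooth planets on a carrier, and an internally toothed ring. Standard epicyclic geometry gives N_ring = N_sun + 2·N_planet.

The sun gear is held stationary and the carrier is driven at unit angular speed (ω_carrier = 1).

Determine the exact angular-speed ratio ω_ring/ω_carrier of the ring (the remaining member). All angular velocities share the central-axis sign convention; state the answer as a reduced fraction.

53/41

N_ring = 24 + 2·29 = 82
24(ω_s−ω_c) = −82(ω_r−ω_c),  ω_s=0, ω_c=1
ω_r = 1 − (24/82)(0−1) = 53/41
ω_r/ω_c = 53/41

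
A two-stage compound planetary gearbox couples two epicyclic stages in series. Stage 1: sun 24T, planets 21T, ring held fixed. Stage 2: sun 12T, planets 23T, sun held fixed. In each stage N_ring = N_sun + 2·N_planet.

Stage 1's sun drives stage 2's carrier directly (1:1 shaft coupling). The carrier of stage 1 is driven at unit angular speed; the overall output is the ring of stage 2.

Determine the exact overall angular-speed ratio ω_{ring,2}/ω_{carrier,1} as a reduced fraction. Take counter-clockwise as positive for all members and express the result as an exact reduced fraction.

Stage 1: N_ring = 24 + 2·21 = 66
Stage 1: 24(ω_s−ω_c) = −66(ω_r−ω_c),  ω_r=0, ω_c=1
Stage 1: ω_s = 1 − (66/24)(0−1) = 15/4
  ⇒ ω_s¹/ω_c¹ = 15/4
Stage 2: N_ring = 12 + 2·23 = 58
Stage 2: 12(ω_s−ω_c) = −58(ω_r−ω_c),  ω_s=0, ω_c=1
Stage 2: ω_r = 1 − (12/58)(0−1) = 35/29
  ⇒ ω_r²/ω_c² = 35/29
Coupling ω_c² = ω_s¹ ⇒ overall = 15/4 × 35/29 = 525/116

525/116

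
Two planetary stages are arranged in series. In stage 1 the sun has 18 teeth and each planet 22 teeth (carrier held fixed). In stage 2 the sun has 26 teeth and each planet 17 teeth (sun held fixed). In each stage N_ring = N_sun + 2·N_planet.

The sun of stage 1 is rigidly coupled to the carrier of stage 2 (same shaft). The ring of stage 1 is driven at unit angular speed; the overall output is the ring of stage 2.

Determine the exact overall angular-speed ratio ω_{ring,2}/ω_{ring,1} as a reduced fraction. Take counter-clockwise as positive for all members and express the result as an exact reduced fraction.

-1333/270

Stage 1: N_ring = 18 + 2·22 = 62
Stage 1: 18(ω_s−ω_c) = −62(ω_r−ω_c),  ω_c=0, ω_r=1
Stage 1: ω_s = 0 − (62/18)(1−0) = -31/9
  ⇒ ω_s¹/ω_r¹ = -31/9
Stage 2: N_ring = 26 + 2·17 = 60
Stage 2: 26(ω_s−ω_c) = −60(ω_r−ω_c),  ω_s=0, ω_c=1
Stage 2: ω_r = 1 − (26/60)(0−1) = 43/30
  ⇒ ω_r²/ω_c² = 43/30
Coupling ω_c² = ω_s¹ ⇒ overall = -31/9 × 43/30 = -1333/270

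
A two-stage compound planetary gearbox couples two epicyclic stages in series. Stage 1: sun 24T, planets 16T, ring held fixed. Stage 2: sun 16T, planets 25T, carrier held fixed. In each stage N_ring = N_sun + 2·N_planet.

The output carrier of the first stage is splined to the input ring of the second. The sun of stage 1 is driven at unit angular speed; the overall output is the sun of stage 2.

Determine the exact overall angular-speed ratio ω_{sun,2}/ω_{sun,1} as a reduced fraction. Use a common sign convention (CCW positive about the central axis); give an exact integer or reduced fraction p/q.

Stage 1: N_ring = 24 + 2·16 = 56
Stage 1: 24(ω_s−ω_c) = −56(ω_r−ω_c),  ω_r=0, ω_s=1
Stage 1: 24(1−ω_c) = −56(0−ω_c)  ⇒  80ω_c = 24  ⇒  ω_c = 3/10
  ⇒ ω_c¹/ω_s¹ = 3/10
Stage 2: N_ring = 16 + 2·25 = 66
Stage 2: 16(ω_s−ω_c) = −66(ω_r−ω_c),  ω_c=0, ω_r=1
Stage 2: ω_s = 0 − (66/16)(1−0) = -33/8
  ⇒ ω_s²/ω_r² = -33/8
Coupling ω_r² = ω_c¹ ⇒ overall = 3/10 × -33/8 = -99/80

-99/80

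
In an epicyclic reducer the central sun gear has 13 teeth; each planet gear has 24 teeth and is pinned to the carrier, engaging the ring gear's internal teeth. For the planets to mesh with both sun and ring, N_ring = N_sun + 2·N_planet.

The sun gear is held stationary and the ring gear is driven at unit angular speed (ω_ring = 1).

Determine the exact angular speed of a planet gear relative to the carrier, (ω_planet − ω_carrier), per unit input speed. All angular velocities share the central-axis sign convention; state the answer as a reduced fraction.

N_ring = 13 + 2·24 = 61
13(ω_s−ω_c) = −61(ω_r−ω_c),  ω_s=0, ω_r=1
13(0−ω_c) = −61(1−ω_c)  ⇒  74ω_c = 61  ⇒  ω_c = 61/74
sun–planet: 13·(0−61/74) = −24·(ω_p−ω_c)  ⇒  ω_p−ω_c = −(13/24)·(-61/74) = 793/1776

793/1776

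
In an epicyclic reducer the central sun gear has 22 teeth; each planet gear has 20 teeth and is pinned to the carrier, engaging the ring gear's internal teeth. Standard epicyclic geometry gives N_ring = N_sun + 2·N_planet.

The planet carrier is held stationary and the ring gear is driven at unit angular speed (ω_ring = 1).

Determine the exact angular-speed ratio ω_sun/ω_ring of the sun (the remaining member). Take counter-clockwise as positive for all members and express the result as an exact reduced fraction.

N_ring = 22 + 2·20 = 62
22(ω_s−ω_c) = −62(ω_r−ω_c),  ω_c=0, ω_r=1
ω_s = 0 − (62/22)(1−0) = -31/11
ω_s/ω_r = -31/11

-31/11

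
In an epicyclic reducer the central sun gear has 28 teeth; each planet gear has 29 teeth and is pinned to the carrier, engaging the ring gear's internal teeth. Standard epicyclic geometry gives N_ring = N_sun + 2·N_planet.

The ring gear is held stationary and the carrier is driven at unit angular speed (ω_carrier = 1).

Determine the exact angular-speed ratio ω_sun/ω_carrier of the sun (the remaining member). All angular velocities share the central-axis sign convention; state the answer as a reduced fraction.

57/14

N_ring = 28 + 2·29 = 86
28(ω_s−ω_c) = −86(ω_r−ω_c),  ω_r=0, ω_c=1
ω_s = 1 − (86/28)(0−1) = 57/14
ω_s/ω_c = 57/14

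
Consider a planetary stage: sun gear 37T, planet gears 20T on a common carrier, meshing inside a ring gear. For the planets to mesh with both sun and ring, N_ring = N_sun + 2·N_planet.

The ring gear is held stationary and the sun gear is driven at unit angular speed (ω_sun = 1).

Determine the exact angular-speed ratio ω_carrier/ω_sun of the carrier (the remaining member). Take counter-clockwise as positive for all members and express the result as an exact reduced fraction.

N_ring = 37 + 2·20 = 77
37(ω_s−ω_c) = −77(ω_r−ω_c),  ω_r=0, ω_s=1
37(1−ω_c) = −77(0−ω_c)  ⇒  114ω_c = 37  ⇒  ω_c = 37/114
ω_c/ω_s = 37/114

37/114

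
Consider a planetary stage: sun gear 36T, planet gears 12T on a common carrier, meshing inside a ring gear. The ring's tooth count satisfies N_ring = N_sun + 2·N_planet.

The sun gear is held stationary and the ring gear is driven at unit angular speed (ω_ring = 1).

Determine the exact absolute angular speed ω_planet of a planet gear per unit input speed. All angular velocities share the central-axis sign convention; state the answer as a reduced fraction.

N_ring = 36 + 2·12 = 60
36(ω_s−ω_c) = −60(ω_r−ω_c),  ω_s=0, ω_r=1
36(0−ω_c) = −60(1−ω_c)  ⇒  96ω_c = 60  ⇒  ω_c = 5/8
sun–planet: 36·(0−5/8) = −12·(ω_p−ω_c)  ⇒  ω_p−ω_c = −(36/12)·(-5/8) = 15/8
ω_p = 5/8 + 15/8 = 5/2

5/2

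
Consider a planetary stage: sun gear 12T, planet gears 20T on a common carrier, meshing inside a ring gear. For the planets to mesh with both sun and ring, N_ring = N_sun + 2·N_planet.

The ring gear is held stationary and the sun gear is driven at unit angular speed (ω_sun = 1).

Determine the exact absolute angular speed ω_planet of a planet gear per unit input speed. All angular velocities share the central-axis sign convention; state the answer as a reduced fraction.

-3/10

N_ring = 12 + 2·20 = 52
12(ω_s−ω_c) = −52(ω_r−ω_c),  ω_r=0, ω_s=1
12(1−ω_c) = −52(0−ω_c)  ⇒  64ω_c = 12  ⇒  ω_c = 3/16
sun–planet: 12·(1−3/16) = −20·(ω_p−ω_c)  ⇒  ω_p−ω_c = −(12/20)·(13/16) = -39/80
ω_p = 3/16 − 39/80 = -3/10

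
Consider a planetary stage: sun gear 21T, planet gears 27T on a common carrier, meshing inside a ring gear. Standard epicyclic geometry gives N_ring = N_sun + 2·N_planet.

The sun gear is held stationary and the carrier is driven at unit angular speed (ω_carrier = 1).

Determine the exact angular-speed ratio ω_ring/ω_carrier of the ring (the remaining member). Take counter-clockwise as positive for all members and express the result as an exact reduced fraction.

N_ring = 21 + 2·27 = 75
21(ω_s−ω_c) = −75(ω_r−ω_c),  ω_s=0, ω_c=1
ω_r = 1 − (21/75)(0−1) = 32/25
ω_r/ω_c = 32/25

32/25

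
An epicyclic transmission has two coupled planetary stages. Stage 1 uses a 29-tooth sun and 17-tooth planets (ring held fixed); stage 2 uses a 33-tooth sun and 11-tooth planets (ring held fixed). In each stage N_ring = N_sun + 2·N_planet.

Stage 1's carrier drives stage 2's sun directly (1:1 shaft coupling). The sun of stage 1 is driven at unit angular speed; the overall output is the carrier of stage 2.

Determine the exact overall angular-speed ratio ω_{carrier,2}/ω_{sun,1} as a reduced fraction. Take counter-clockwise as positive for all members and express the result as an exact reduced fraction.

87/736

Stage 1: N_ring = 29 + 2·17 = 63
Stage 1: 29(ω_s−ω_c) = −63(ω_r−ω_c),  ω_r=0, ω_s=1
Stage 1: 29(1−ω_c) = −63(0−ω_c)  ⇒  92ω_c = 29  ⇒  ω_c = 29/92
  ⇒ ω_c¹/ω_s¹ = 29/92
Stage 2: N_ring = 33 + 2·11 = 55
Stage 2: 33(ω_s−ω_c) = −55(ω_r−ω_c),  ω_r=0, ω_s=1
Stage 2: 33(1−ω_c) = −55(0−ω_c)  ⇒  88ω_c = 33  ⇒  ω_c = 3/8
  ⇒ ω_c²/ω_s² = 3/8
Coupling ω_s² = ω_c¹ ⇒ overall = 29/92 × 3/8 = 87/736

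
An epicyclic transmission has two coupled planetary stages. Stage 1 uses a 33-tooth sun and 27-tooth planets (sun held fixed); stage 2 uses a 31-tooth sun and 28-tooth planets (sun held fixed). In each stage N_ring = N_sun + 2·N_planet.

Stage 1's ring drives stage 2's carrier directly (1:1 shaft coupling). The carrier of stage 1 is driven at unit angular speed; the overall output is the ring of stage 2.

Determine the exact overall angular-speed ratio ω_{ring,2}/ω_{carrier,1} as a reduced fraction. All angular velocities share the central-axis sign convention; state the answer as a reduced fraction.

Stage 1: N_ring = 33 + 2·27 = 87
Stage 1: 33(ω_s−ω_c) = −87(ω_r−ω_c),  ω_s=0, ω_c=1
Stage 1: ω_r = 1 − (33/87)(0−1) = 40/29
  ⇒ ω_r¹/ω_c¹ = 40/29
Stage 2: N_ring = 31 + 2·28 = 87
Stage 2: 31(ω_s−ω_c) = −87(ω_r−ω_c),  ω_s=0, ω_c=1
Stage 2: ω_r = 1 − (31/87)(0−1) = 118/87
  ⇒ ω_r²/ω_c² = 118/87
Coupling ω_c² = ω_r¹ ⇒ overall = 40/29 × 118/87 = 4720/2523

4720/2523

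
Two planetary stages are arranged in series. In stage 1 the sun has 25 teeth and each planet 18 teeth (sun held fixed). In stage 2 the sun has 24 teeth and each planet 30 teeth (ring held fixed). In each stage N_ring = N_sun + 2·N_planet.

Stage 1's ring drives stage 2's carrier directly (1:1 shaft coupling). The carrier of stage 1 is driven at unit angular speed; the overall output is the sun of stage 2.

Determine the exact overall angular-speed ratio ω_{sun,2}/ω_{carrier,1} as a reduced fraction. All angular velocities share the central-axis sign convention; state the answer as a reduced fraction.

387/61

Stage 1: N_ring = 25 + 2·18 = 61
Stage 1: 25(ω_s−ω_c) = −61(ω_r−ω_c),  ω_s=0, ω_c=1
Stage 1: ω_r = 1 − (25/61)(0−1) = 86/61
  ⇒ ω_r¹/ω_c¹ = 86/61
Stage 2: N_ring = 24 + 2·30 = 84
Stage 2: 24(ω_s−ω_c) = −84(ω_r−ω_c),  ω_r=0, ω_c=1
Stage 2: ω_s = 1 − (84/24)(0−1) = 9/2
  ⇒ ω_s²/ω_c² = 9/2
Coupling ω_c² = ω_r¹ ⇒ overall = 86/61 × 9/2 = 387/61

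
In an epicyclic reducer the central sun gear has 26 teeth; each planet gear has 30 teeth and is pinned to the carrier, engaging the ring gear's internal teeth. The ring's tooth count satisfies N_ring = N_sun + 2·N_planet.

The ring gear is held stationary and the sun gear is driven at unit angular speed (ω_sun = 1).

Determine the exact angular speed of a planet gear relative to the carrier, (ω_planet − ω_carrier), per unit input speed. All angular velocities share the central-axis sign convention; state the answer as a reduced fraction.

N_ring = 26 + 2·30 = 86
26(ω_s−ω_c) = −86(ω_r−ω_c),  ω_r=0, ω_s=1
26(1−ω_c) = −86(0−ω_c)  ⇒  112ω_c = 26  ⇒  ω_c = 13/56
sun–planet: 26·(1−13/56) = −30·(ω_p−ω_c)  ⇒  ω_p−ω_c = −(26/30)·(43/56) = -559/840

-559/840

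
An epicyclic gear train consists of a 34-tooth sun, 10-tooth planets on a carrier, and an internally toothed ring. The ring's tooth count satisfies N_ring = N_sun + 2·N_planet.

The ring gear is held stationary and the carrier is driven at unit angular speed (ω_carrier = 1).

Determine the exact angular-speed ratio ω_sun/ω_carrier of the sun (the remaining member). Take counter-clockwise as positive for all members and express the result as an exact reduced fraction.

44/17

N_ring = 34 + 2·10 = 54
34(ω_s−ω_c) = −54(ω_r−ω_c),  ω_r=0, ω_c=1
ω_s = 1 − (54/34)(0−1) = 44/17
ω_s/ω_c = 44/17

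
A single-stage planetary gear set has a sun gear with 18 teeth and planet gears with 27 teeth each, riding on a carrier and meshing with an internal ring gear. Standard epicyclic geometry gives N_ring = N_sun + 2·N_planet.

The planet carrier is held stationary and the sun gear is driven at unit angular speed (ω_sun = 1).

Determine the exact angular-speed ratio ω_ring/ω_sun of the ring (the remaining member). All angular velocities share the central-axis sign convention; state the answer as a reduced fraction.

-1/4

N_ring = 18 + 2·27 = 72
18(ω_s−ω_c) = −72(ω_r−ω_c),  ω_c=0, ω_s=1
ω_r = 0 − (18/72)(1−0) = -1/4
ω_r/ω_s = -1/4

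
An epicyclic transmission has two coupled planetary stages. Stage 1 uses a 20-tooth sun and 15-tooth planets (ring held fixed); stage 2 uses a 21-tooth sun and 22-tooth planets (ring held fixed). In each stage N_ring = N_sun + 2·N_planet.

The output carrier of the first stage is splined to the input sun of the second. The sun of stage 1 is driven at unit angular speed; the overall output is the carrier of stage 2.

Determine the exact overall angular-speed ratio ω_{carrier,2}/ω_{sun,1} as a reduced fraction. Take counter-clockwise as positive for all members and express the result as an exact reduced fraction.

3/43

Stage 1: N_ring = 20 + 2·15 = 50
Stage 1: 20(ω_s−ω_c) = −50(ω_r−ω_c),  ω_r=0, ω_s=1
Stage 1: 20(1−ω_c) = −50(0−ω_c)  ⇒  70ω_c = 20  ⇒  ω_c = 2/7
  ⇒ ω_c¹/ω_s¹ = 2/7
Stage 2: N_ring = 21 + 2·22 = 65
Stage 2: 21(ω_s−ω_c) = −65(ω_r−ω_c),  ω_r=0, ω_s=1
Stage 2: 21(1−ω_c) = −65(0−ω_c)  ⇒  86ω_c = 21  ⇒  ω_c = 21/86
  ⇒ ω_c²/ω_s² = 21/86
Coupling ω_s² = ω_c¹ ⇒ overall = 2/7 × 21/86 = 3/43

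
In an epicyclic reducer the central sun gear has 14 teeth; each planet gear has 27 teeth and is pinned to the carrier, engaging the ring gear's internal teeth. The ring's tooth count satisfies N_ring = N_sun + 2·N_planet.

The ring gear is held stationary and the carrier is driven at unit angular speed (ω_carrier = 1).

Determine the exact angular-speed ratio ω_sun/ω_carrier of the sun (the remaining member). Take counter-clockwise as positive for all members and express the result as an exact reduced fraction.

N_ring = 14 + 2·27 = 68
14(ω_s−ω_c) = −68(ω_r−ω_c),  ω_r=0, ω_c=1
ω_s = 1 − (68/14)(0−1) = 41/7
ω_s/ω_c = 41/7

41/7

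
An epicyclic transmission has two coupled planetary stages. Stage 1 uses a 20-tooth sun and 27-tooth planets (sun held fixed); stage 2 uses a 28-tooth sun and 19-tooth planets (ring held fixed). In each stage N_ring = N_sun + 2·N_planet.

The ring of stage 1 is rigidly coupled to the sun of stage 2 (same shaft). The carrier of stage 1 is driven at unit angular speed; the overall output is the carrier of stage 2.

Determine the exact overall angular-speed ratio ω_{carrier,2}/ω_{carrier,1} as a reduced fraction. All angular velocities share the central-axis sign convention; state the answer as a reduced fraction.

14/37

Stage 1: N_ring = 20 + 2·27 = 74
Stage 1: 20(ω_s−ω_c) = −74(ω_r−ω_c),  ω_s=0, ω_c=1
Stage 1: ω_r = 1 − (20/74)(0−1) = 47/37
  ⇒ ω_r¹/ω_c¹ = 47/37
Stage 2: N_ring = 28 + 2·19 = 66
Stage 2: 28(ω_s−ω_c) = −66(ω_r−ω_c),  ω_r=0, ω_s=1
Stage 2: 28(1−ω_c) = −66(0−ω_c)  ⇒  94ω_c = 28  ⇒  ω_c = 14/47
  ⇒ ω_c²/ω_s² = 14/47
Coupling ω_s² = ω_r¹ ⇒ overall = 47/37 × 14/47 = 14/37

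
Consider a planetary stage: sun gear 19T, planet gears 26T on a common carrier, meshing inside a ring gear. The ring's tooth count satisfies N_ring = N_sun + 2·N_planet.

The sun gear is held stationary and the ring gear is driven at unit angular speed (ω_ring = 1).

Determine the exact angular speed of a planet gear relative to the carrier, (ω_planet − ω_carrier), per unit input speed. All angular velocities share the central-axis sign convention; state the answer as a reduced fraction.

1349/2340

N_ring = 19 + 2·26 = 71
19(ω_s−ω_c) = −71(ω_r−ω_c),  ω_s=0, ω_r=1
19(0−ω_c) = −71(1−ω_c)  ⇒  90ω_c = 71  ⇒  ω_c = 71/90
sun–planet: 19·(0−71/90) = −26·(ω_p−ω_c)  ⇒  ω_p−ω_c = −(19/26)·(-71/90) = 1349/2340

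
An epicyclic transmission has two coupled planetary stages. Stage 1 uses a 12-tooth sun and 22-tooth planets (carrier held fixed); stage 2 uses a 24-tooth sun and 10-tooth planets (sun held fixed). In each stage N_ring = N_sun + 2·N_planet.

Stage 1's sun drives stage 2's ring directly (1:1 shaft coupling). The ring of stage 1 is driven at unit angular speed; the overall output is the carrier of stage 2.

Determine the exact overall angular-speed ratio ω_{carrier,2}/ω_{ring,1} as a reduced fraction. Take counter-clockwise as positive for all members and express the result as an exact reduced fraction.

-154/51

Stage 1: N_ring = 12 + 2·22 = 56
Stage 1: 12(ω_s−ω_c) = −56(ω_r−ω_c),  ω_c=0, ω_r=1
Stage 1: ω_s = 0 − (56/12)(1−0) = -14/3
  ⇒ ω_s¹/ω_r¹ = -14/3
Stage 2: N_ring = 24 + 2·10 = 44
Stage 2: 24(ω_s−ω_c) = −44(ω_r−ω_c),  ω_s=0, ω_r=1
Stage 2: 24(0−ω_c) = −44(1−ω_c)  ⇒  68ω_c = 44  ⇒  ω_c = 11/17
  ⇒ ω_c²/ω_r² = 11/17
Coupling ω_r² = ω_s¹ ⇒ overall = -14/3 × 11/17 = -154/51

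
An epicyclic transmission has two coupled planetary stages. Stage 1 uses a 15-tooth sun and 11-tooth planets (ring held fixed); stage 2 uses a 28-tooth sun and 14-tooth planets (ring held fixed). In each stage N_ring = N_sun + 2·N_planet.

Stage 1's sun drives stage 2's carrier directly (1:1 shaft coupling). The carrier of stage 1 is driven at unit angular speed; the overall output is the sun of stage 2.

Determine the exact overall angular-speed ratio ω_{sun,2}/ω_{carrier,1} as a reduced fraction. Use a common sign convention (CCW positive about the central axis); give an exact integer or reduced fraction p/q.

52/5

Stage 1: N_ring = 15 + 2·11 = 37
Stage 1: 15(ω_s−ω_c) = −37(ω_r−ω_c),  ω_r=0, ω_c=1
Stage 1: ω_s = 1 − (37/15)(0−1) = 52/15
  ⇒ ω_s¹/ω_c¹ = 52/15
Stage 2: N_ring = 28 + 2·14 = 56
Stage 2: 28(ω_s−ω_c) = −56(ω_r−ω_c),  ω_r=0, ω_c=1
Stage 2: ω_s = 1 − (56/28)(0−1) = 3
  ⇒ ω_s²/ω_c² = 3
Coupling ω_c² = ω_s¹ ⇒ overall = 52/15 × 3 = 52/5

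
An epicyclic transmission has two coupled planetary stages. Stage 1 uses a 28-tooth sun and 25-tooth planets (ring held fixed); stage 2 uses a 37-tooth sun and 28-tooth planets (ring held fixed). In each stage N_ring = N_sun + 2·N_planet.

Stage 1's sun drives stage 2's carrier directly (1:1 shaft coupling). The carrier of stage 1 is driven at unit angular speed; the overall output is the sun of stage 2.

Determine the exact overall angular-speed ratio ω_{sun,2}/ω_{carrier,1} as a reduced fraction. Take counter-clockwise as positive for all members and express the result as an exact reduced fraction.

3445/259

Stage 1: N_ring = 28 + 2·25 = 78
Stage 1: 28(ω_s−ω_c) = −78(ω_r−ω_c),  ω_r=0, ω_c=1
Stage 1: ω_s = 1 − (78/28)(0−1) = 53/14
  ⇒ ω_s¹/ω_c¹ = 53/14
Stage 2: N_ring = 37 + 2·28 = 93
Stage 2: 37(ω_s−ω_c) = −93(ω_r−ω_c),  ω_r=0, ω_c=1
Stage 2: ω_s = 1 − (93/37)(0−1) = 130/37
  ⇒ ω_s²/ω_c² = 130/37
Coupling ω_c² = ω_s¹ ⇒ overall = 53/14 × 130/37 = 3445/259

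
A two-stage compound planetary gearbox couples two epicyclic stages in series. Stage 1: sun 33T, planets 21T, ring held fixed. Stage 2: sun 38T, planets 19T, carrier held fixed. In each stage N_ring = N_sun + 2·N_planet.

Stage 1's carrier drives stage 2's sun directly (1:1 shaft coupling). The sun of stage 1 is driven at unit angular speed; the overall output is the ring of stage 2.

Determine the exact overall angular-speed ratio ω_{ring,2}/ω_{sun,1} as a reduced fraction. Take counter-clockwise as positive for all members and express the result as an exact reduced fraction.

Stage 1: N_ring = 33 + 2·21 = 75
Stage 1: 33(ω_s−ω_c) = −75(ω_r−ω_c),  ω_r=0, ω_s=1
Stage 1: 33(1−ω_c) = −75(0−ω_c)  ⇒  108ω_c = 33  ⇒  ω_c = 11/36
  ⇒ ω_c¹/ω_s¹ = 11/36
Stage 2: N_ring = 38 + 2·19 = 76
Stage 2: 38(ω_s−ω_c) = −76(ω_r−ω_c),  ω_c=0, ω_s=1
Stage 2: ω_r = 0 − (38/76)(1−0) = -1/2
  ⇒ ω_r²/ω_s² = -1/2
Coupling ω_s² = ω_c¹ ⇒ overall = 11/36 × -1/2 = -11/72

-11/72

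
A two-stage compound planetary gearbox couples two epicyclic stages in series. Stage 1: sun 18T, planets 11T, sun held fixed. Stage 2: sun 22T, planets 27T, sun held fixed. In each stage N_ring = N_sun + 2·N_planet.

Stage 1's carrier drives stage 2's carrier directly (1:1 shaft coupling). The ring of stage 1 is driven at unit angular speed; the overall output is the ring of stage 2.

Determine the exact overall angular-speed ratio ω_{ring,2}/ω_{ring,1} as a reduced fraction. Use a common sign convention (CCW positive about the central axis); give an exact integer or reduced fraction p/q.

490/551

Stage 1: N_ring = 18 + 2·11 = 40
Stage 1: 18(ω_s−ω_c) = −40(ω_r−ω_c),  ω_s=0, ω_r=1
Stage 1: 18(0−ω_c) = −40(1−ω_c)  ⇒  58ω_c = 40  ⇒  ω_c = 20/29
  ⇒ ω_c¹/ω_r¹ = 20/29
Stage 2: N_ring = 22 + 2·27 = 76
Stage 2: 22(ω_s−ω_c) = −76(ω_r−ω_c),  ω_s=0, ω_c=1
Stage 2: ω_r = 1 − (22/76)(0−1) = 49/38
  ⇒ ω_r²/ω_c² = 49/38
Coupling ω_c² = ω_c¹ ⇒ overall = 20/29 × 49/38 = 490/551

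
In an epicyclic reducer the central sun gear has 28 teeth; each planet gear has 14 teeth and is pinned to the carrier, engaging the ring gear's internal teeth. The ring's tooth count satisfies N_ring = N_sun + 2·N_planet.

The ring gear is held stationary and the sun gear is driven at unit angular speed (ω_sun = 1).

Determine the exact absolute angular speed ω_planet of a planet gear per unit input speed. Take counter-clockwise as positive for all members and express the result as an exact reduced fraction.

-1

N_ring = 28 + 2·14 = 56
28(ω_s−ω_c) = −56(ω_r−ω_c),  ω_r=0, ω_s=1
28(1−ω_c) = −56(0−ω_c)  ⇒  84ω_c = 28  ⇒  ω_c = 1/3
sun–planet: 28·(1−1/3) = −14·(ω_p−ω_c)  ⇒  ω_p−ω_c = −(28/14)·(2/3) = -4/3
ω_p = 1/3 − 4/3 = -1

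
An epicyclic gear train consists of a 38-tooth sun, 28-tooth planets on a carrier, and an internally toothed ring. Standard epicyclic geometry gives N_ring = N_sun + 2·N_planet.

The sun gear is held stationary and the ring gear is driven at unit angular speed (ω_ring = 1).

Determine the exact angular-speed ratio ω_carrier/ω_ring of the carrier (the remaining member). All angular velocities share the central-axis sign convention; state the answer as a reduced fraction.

N_ring = 38 + 2·28 = 94
38(ω_s−ω_c) = −94(ω_r−ω_c),  ω_s=0, ω_r=1
38(0−ω_c) = −94(1−ω_c)  ⇒  132ω_c = 94  ⇒  ω_c = 47/66
ω_c/ω_r = 47/66

47/66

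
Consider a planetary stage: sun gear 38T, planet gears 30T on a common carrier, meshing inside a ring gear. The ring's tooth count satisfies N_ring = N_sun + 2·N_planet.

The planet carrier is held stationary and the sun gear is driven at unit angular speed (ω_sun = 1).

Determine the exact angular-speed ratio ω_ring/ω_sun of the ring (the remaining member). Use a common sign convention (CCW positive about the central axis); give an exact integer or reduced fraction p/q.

N_ring = 38 + 2·30 = 98
38(ω_s−ω_c) = −98(ω_r−ω_c),  ω_c=0, ω_s=1
ω_r = 0 − (38/98)(1−0) = -19/49
ω_r/ω_s = -19/49

-19/49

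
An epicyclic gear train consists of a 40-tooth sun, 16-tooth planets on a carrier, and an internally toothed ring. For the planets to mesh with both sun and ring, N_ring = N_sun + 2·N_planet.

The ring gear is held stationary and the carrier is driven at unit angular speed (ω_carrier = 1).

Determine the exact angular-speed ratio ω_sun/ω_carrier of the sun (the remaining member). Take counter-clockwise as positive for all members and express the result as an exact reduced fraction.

14/5

N_ring = 40 + 2·16 = 72
40(ω_s−ω_c) = −72(ω_r−ω_c),  ω_r=0, ω_c=1
ω_s = 1 − (72/40)(0−1) = 14/5
ω_s/ω_c = 14/5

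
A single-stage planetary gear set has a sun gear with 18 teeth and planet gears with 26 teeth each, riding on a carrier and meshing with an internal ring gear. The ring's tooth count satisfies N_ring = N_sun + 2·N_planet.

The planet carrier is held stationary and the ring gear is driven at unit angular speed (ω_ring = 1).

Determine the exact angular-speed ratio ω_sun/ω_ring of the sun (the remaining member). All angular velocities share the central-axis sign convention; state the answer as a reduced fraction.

N_ring = 18 + 2·26 = 70
18(ω_s−ω_c) = −70(ω_r−ω_c),  ω_c=0, ω_r=1
ω_s = 0 − (70/18)(1−0) = -35/9
ω_s/ω_r = -35/9

-35/9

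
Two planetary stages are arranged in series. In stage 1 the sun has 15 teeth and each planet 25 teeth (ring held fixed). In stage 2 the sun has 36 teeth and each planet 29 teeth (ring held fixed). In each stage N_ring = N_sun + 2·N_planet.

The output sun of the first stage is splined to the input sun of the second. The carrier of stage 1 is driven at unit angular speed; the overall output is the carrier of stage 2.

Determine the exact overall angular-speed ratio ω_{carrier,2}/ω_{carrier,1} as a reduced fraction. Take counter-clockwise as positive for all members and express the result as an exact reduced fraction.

Stage 1: N_ring = 15 + 2·25 = 65
Stage 1: 15(ω_s−ω_c) = −65(ω_r−ω_c),  ω_r=0, ω_c=1
Stage 1: ω_s = 1 − (65/15)(0−1) = 16/3
  ⇒ ω_s¹/ω_c¹ = 16/3
Stage 2: N_ring = 36 + 2·29 = 94
Stage 2: 36(ω_s−ω_c) = −94(ω_r−ω_c),  ω_r=0, ω_s=1
Stage 2: 36(1−ω_c) = −94(0−ω_c)  ⇒  130ω_c = 36  ⇒  ω_c = 18/65
  ⇒ ω_c²/ω_s² = 18/65
Coupling ω_s² = ω_s¹ ⇒ overall = 16/3 × 18/65 = 96/65

96/65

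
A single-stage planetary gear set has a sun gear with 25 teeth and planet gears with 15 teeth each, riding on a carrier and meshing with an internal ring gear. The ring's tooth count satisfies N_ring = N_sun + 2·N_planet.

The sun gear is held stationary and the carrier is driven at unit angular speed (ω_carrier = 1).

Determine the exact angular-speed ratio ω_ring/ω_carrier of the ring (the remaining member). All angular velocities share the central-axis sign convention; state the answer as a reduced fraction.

16/11

N_ring = 25 + 2·15 = 55
25(ω_s−ω_c) = −55(ω_r−ω_c),  ω_s=0, ω_c=1
ω_r = 1 − (25/55)(0−1) = 16/11
ω_r/ω_c = 16/11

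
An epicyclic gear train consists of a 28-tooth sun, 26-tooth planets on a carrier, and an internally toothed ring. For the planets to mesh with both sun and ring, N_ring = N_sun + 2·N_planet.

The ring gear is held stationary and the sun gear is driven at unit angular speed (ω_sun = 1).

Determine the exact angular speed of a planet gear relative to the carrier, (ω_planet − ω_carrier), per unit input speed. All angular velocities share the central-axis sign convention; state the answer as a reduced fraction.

N_ring = 28 + 2·26 = 80
28(ω_s−ω_c) = −80(ω_r−ω_c),  ω_r=0, ω_s=1
28(1−ω_c) = −80(0−ω_c)  ⇒  108ω_c = 28  ⇒  ω_c = 7/27
sun–planet: 28·(1−7/27) = −26·(ω_p−ω_c)  ⇒  ω_p−ω_c = −(28/26)·(20/27) = -280/351

-280/351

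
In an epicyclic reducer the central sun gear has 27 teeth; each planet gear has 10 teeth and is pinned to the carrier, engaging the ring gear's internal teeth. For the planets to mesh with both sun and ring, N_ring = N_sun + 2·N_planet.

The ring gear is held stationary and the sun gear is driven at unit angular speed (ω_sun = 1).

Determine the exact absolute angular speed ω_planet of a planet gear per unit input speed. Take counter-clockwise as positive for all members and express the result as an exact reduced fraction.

N_ring = 27 + 2·10 = 47
27(ω_s−ω_c) = −47(ω_r−ω_c),  ω_r=0, ω_s=1
27(1−ω_c) = −47(0−ω_c)  ⇒  74ω_c = 27  ⇒  ω_c = 27/74
sun–planet: 27·(1−27/74) = −10·(ω_p−ω_c)  ⇒  ω_p−ω_c = −(27/10)·(47/74) = -1269/740
ω_p = 27/74 − 1269/740 = -27/20

-27/20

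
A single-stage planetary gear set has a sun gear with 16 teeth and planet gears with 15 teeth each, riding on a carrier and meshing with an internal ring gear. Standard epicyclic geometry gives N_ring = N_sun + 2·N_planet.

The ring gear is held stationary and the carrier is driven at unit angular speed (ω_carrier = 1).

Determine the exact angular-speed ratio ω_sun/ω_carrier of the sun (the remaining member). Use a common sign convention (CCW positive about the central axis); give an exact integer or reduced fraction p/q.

31/8

N_ring = 16 + 2·15 = 46
16(ω_s−ω_c) = −46(ω_r−ω_c),  ω_r=0, ω_c=1
ω_s = 1 − (46/16)(0−1) = 31/8
ω_s/ω_c = 31/8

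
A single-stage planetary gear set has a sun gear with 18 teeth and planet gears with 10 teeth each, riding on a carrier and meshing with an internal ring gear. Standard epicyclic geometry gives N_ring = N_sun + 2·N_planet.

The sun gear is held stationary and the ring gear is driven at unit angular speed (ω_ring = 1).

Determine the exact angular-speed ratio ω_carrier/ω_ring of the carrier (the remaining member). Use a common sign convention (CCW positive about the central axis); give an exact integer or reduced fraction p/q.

N_ring = 18 + 2·10 = 38
18(ω_s−ω_c) = −38(ω_r−ω_c),  ω_s=0, ω_r=1
18(0−ω_c) = −38(1−ω_c)  ⇒  56ω_c = 38  ⇒  ω_c = 19/28
ω_c/ω_r = 19/28

19/28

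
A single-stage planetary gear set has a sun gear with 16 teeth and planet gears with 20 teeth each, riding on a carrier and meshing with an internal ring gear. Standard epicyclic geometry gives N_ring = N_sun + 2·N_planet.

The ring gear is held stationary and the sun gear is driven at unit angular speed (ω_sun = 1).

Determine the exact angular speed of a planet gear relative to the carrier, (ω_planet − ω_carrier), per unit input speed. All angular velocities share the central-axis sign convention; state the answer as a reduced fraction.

-28/45

N_ring = 16 + 2·20 = 56
16(ω_s−ω_c) = −56(ω_r−ω_c),  ω_r=0, ω_s=1
16(1−ω_c) = −56(0−ω_c)  ⇒  72ω_c = 16  ⇒  ω_c = 2/9
sun–planet: 16·(1−2/9) = −20·(ω_p−ω_c)  ⇒  ω_p−ω_c = −(16/20)·(7/9) = -28/45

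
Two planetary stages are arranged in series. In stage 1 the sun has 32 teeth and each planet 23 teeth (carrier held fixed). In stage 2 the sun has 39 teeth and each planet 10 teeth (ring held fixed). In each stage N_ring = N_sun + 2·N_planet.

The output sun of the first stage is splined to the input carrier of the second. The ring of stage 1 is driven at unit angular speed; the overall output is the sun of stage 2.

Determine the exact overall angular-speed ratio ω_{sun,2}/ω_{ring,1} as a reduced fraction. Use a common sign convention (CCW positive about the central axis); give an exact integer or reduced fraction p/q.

Stage 1: N_ring = 32 + 2·23 = 78
Stage 1: 32(ω_s−ω_c) = −78(ω_r−ω_c),  ω_c=0, ω_r=1
Stage 1: ω_s = 0 − (78/32)(1−0) = -39/16
  ⇒ ω_s¹/ω_r¹ = -39/16
Stage 2: N_ring = 39 + 2·10 = 59
Stage 2: 39(ω_s−ω_c) = −59(ω_r−ω_c),  ω_r=0, ω_c=1
Stage 2: ω_s = 1 − (59/39)(0−1) = 98/39
  ⇒ ω_s²/ω_c² = 98/39
Coupling ω_c² = ω_s¹ ⇒ overall = -39/16 × 98/39 = -49/8

-49/8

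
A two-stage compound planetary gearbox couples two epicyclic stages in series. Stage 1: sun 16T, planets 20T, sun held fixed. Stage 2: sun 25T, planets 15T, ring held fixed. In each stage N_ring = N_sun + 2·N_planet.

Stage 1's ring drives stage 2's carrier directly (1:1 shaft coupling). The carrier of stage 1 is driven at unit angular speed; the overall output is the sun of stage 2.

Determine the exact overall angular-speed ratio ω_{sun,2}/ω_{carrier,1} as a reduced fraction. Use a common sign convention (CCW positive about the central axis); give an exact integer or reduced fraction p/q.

Stage 1: N_ring = 16 + 2·20 = 56
Stage 1: 16(ω_s−ω_c) = −56(ω_r−ω_c),  ω_s=0, ω_c=1
Stage 1: ω_r = 1 − (16/56)(0−1) = 9/7
  ⇒ ω_r¹/ω_c¹ = 9/7
Stage 2: N_ring = 25 + 2·15 = 55
Stage 2: 25(ω_s−ω_c) = −55(ω_r−ω_c),  ω_r=0, ω_c=1
Stage 2: ω_s = 1 − (55/25)(0−1) = 16/5
  ⇒ ω_s²/ω_c² = 16/5
Coupling ω_c² = ω_r¹ ⇒ overall = 9/7 × 16/5 = 144/35

144/35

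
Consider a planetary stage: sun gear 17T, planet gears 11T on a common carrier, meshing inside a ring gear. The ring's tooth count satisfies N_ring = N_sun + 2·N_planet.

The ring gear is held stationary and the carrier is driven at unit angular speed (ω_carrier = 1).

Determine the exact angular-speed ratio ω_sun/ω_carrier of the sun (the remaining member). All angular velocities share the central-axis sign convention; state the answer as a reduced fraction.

N_ring = 17 + 2·11 = 39
17(ω_s−ω_c) = −39(ω_r−ω_c),  ω_r=0, ω_c=1
ω_s = 1 − (39/17)(0−1) = 56/17
ω_s/ω_c = 56/17

56/17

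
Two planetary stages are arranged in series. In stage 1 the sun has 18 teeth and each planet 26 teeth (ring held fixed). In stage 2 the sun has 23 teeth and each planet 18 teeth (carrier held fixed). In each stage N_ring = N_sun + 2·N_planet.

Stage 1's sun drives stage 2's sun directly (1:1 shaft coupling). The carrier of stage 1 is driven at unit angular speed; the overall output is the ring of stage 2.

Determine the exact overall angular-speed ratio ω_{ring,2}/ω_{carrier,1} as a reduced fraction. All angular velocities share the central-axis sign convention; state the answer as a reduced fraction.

Stage 1: N_ring = 18 + 2·26 = 70
Stage 1: 18(ω_s−ω_c) = −70(ω_r−ω_c),  ω_r=0, ω_c=1
Stage 1: ω_s = 1 − (70/18)(0−1) = 44/9
  ⇒ ω_s¹/ω_c¹ = 44/9
Stage 2: N_ring = 23 + 2·18 = 59
Stage 2: 23(ω_s−ω_c) = −59(ω_r−ω_c),  ω_c=0, ω_s=1
Stage 2: ω_r = 0 − (23/59)(1−0) = -23/59
  ⇒ ω_r²/ω_s² = -23/59
Coupling ω_s² = ω_s¹ ⇒ overall = 44/9 × -23/59 = -1012/531

-1012/531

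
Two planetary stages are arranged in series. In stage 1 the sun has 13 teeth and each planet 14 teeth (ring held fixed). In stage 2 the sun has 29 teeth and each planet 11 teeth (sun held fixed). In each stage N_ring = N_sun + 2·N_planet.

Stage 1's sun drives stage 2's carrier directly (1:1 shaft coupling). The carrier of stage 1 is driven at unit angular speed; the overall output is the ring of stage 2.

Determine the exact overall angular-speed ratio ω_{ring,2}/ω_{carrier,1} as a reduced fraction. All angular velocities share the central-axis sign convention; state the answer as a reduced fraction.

Stage 1: N_ring = 13 + 2·14 = 41
Stage 1: 13(ω_s−ω_c) = −41(ω_r−ω_c),  ω_r=0, ω_c=1
Stage 1: ω_s = 1 − (41/13)(0−1) = 54/13
  ⇒ ω_s¹/ω_c¹ = 54/13
Stage 2: N_ring = 29 + 2·11 = 51
Stage 2: 29(ω_s−ω_c) = −51(ω_r−ω_c),  ω_s=0, ω_c=1
Stage 2: ω_r = 1 − (29/51)(0−1) = 80/51
  ⇒ ω_r²/ω_c² = 80/51
Coupling ω_c² = ω_s¹ ⇒ overall = 54/13 × 80/51 = 1440/221

1440/221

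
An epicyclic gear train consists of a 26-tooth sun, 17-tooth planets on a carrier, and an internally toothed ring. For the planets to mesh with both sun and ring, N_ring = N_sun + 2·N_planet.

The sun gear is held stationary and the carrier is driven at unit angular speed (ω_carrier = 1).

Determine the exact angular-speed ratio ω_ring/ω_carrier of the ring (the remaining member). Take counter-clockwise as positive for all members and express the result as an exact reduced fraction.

43/30

N_ring = 26 + 2·17 = 60
26(ω_s−ω_c) = −60(ω_r−ω_c),  ω_s=0, ω_c=1
ω_r = 1 − (26/60)(0−1) = 43/30
ω_r/ω_c = 43/30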